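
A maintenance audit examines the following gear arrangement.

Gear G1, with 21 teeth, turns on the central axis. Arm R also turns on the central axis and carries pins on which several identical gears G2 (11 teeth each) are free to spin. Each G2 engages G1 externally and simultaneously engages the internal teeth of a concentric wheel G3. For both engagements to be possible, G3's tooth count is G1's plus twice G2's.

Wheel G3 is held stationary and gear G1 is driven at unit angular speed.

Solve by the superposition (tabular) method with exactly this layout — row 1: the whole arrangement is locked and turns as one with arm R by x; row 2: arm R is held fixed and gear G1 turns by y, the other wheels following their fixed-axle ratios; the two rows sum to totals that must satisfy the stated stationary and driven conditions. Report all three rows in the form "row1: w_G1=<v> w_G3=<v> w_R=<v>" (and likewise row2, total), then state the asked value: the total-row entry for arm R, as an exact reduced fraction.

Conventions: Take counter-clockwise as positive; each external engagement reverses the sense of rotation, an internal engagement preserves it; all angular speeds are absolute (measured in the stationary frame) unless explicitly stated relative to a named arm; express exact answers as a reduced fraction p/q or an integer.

row1: w_G1=21/64 w_G3=21/64 w_R=21/64
row2: w_G1=43/64 w_G3=-21/64 w_R=0
total: w_G1=1 w_G3=0 w_R=21/64
asked value: 21/64

class = planetary set [G3 = 21+2·11 = 43; Willis about the carrier]
superposition row 1 [locked train]: every member turns x
row 2: sun turns y, ring = −(21/43)·y, arm 0
boundary: total ω_ring = x − (21/43)·y = 0 and total ω_sun = x + y = 1  ⇒  y = 43/64, x = 21/64
row 2 ring = −(21/43)·43/64 = -21/64
totals (row 1 + row 2): sun 21/64 + 43/64 = 1, ring 21/64 + (-21/64) = 0, arm 21/64 + 0 = 21/64
asked cell (total, arm) = 21/64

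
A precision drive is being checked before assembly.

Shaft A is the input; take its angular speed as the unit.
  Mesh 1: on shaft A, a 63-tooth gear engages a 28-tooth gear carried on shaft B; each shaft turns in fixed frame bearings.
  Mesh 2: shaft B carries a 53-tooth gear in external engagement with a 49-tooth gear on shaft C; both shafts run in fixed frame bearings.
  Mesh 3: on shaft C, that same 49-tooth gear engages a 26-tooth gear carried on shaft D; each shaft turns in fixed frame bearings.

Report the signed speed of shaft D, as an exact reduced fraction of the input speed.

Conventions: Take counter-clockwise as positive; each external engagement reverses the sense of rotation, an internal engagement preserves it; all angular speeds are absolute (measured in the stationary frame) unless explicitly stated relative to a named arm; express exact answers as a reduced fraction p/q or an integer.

-477/104

3-mesh fixed-axis compound train (all bearings frame-fixed)
mesh 1 [63T→28T]: |ω|/ω_in = 1×63/28 = 9/4, sense flips to −
mesh 2 [53T→49T]: |ω|/ω_in = (9/4)×53/49 = 477/196, sense flips to +
mesh 3 [49T→26T]: |ω|/ω_in = (477/196)×49/26 = 477/104, sense flips to −
signed output speed (× input speed) = -477/104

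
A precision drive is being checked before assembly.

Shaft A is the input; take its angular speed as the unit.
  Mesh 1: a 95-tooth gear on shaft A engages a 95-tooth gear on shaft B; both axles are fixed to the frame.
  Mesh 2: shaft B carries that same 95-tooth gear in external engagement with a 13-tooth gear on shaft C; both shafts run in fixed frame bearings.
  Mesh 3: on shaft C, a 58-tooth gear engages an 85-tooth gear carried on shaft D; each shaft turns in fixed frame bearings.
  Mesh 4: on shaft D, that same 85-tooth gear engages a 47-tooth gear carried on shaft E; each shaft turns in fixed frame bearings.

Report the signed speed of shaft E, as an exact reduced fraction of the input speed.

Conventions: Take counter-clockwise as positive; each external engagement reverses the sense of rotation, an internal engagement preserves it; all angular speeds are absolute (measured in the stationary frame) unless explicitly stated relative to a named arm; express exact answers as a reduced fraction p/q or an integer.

4-mesh fixed-axis compound train (all bearings frame-fixed)
mesh 1 [95T→95T]: |ω|/ω_in = 1×95/95 = 1, sense flips to −
mesh 2 [95T→13T]: |ω|/ω_in = 1×95/13 = 95/13, sense flips to +
mesh 3 [58T→85T]: |ω|/ω_in = (95/13)×58/85 = 1102/221, sense flips to −
mesh 4 [85T→47T]: |ω|/ω_in = (1102/221)×85/47 = 5510/611, sense flips to +
signed output speed (× input speed) = 5510/611

5510/611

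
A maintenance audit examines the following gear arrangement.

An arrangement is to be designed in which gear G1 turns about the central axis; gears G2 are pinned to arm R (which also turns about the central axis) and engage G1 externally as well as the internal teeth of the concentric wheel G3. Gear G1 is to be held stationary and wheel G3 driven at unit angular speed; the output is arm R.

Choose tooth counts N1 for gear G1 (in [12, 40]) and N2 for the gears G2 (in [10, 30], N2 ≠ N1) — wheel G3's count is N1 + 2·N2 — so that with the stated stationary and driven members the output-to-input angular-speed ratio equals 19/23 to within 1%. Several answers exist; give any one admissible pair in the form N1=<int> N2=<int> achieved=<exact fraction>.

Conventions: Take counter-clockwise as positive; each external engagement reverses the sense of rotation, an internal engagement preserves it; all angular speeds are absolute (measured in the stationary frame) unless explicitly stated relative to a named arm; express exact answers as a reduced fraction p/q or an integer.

design class (target 19/23): planetary set
Willis with ω_sun = 0: ω_arm/ω_ring = N3/(N1+N3); set equal to 19/23  ⇒  N3/N1 = (19/23)/(1 − 19/23) = 19/4
N3 = N1 + 2·N2  ⇒  N2/N1 = (N3/N1 − 1)/2 = (19/4 − 1)/2 = 15/8
smallest multiple with N1 ≥ 12 and N2 ≥ 10: k = 2  ⇒  N1 = 2·8 = 16, N2 = 2·15 = 30 (N1 ≤ 40, N2 ≤ 30, N2 ≠ N1 ✓), N3 = 16 + 2·30 = 76
check: N3/(N1+N3) with N1 = 16, N3 = 76 gives 19/23; |achieved − target| = 0 ≤ 19/2300 ✓

N1=16 N2=30 achieved=19/23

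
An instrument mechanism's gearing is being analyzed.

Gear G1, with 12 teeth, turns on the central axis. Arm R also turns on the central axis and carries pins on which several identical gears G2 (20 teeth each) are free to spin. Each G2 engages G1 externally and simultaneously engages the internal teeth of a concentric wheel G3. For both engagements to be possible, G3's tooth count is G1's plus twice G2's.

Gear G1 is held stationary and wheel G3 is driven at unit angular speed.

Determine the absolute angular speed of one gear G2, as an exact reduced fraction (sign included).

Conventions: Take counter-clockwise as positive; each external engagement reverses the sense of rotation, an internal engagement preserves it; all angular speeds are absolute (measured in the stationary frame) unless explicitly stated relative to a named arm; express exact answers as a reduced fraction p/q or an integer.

class = planetary set [G3 = 12+2·20 = 52; Willis about the carrier]
ring teeth: 12 + 2·20 = 52
12(ω_sun−ω_arm) = −52(ω_ring−ω_arm),  ω_sun = 0, ω_ring = 1
12(0−ω_arm) = −52(1−ω_arm)  ⇒  64·ω_arm = 52  ⇒  ω_arm = 13/16
sun–planet mesh: 12·(0−13/16) = −20·(ω_p−ω_arm)  ⇒  ω_p−ω_arm = 39/80
ω_p = 13/16 + 39/80 = 13/10
exact speed ratio = 13/10

13/10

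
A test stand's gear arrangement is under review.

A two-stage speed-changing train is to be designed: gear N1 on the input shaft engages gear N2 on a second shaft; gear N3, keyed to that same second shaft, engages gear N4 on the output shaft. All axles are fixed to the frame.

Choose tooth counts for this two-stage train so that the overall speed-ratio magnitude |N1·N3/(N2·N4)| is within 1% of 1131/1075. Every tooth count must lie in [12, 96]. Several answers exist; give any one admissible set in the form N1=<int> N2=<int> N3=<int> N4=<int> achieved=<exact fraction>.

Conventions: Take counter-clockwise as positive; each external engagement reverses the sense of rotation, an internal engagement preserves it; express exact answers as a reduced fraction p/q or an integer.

N1=13 N2=25 N3=87 N4=43 achieved=1131/1075

topology: fixed-axis compound train — 2 stages, target 1131/1075
target = 1131/1075 in lowest terms: an exact hit needs N1·N3 = k·1131 and N2·N4 = k·1075 for one integer k, every count in [12, 96]; additionally prefer no 1:1 stage (N1 ≠ N2, N3 ≠ N4)
k = 1: N1·N3 = 1131 = 13·87, N2·N4 = 1075 = 25·43
achieved = 13·87/(25·43) = 1131/1075; |achieved − target| = 0 ≤ 1131/107500 ✓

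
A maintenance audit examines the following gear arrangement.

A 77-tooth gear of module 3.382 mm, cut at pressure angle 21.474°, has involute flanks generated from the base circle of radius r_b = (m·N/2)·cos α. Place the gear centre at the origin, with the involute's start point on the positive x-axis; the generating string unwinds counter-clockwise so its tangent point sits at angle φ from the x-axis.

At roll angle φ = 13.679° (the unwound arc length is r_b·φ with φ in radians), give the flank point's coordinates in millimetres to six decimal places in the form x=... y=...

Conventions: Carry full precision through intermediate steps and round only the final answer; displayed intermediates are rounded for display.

x=124.572684 y=0.546495

single-mesh involute tooth geometry (77T wheel at module 3.382)
pitch radius r_p = m·N/2 = 3.382·77/2 = 130.207000
base radius r_b = r_p·cos α = 130.207000·cos 21.474° = 121.168523
roll angle φ = 13.679° = 0.23874359 rad
x = r_b·(cos φ + φ·sin φ) = 124.572684
y = r_b·(sin φ − φ·cos φ) = 0.546495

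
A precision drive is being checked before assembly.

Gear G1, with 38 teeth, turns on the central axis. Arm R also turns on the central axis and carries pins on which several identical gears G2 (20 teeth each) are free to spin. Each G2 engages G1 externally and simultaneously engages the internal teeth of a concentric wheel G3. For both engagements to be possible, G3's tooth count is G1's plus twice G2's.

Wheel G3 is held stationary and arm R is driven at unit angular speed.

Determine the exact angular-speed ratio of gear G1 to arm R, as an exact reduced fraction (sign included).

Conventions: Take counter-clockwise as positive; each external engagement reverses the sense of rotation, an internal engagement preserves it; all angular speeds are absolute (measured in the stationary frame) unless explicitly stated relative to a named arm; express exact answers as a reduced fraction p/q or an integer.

topology: planetary set — G1 38T / G2 20T / G3 78T, arm = carrier (Willis)
ring teeth: 38 + 2·20 = 78
38(ω_sun−ω_arm) = −78(ω_ring−ω_arm),  ω_ring = 0, ω_arm = 1
ω_sun = 1 − (78/38)(0−1) = 58/19
ω_out/ω_in = 58/19

58/19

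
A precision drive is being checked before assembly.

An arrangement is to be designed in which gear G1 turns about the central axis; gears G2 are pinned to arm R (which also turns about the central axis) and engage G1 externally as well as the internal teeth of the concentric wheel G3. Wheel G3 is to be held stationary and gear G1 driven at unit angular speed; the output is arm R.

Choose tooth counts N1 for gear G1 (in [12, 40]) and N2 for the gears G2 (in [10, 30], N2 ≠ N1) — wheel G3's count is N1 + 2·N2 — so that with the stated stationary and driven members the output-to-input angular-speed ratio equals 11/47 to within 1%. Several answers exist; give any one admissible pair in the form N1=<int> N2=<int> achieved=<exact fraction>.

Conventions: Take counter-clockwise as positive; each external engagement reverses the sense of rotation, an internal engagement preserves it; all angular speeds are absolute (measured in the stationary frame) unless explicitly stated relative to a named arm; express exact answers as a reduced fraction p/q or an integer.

topology: planetary set — design target 11/47, arm = carrier (Willis)
Willis with ω_ring = 0: ω_arm/ω_sun = N1/(N1+N3); set equal to 11/47  ⇒  N3/N1 = 1/(11/47) − 1 = 36/11
N3 = N1 + 2·N2  ⇒  N2/N1 = (N3/N1 − 1)/2 = (36/11 − 1)/2 = 25/22
smallest multiple with N1 ≥ 12 and N2 ≥ 10: k = 1  ⇒  N1 = 1·22 = 22, N2 = 1·25 = 25 (N1 ≤ 40, N2 ≤ 30, N2 ≠ N1 ✓), N3 = 22 + 2·25 = 72
check: N1/(N1+N3) with N1 = 22, N3 = 72 gives 11/47; |achieved − target| = 0 ≤ 11/4700 ✓

N1=22 N2=25 achieved=11/47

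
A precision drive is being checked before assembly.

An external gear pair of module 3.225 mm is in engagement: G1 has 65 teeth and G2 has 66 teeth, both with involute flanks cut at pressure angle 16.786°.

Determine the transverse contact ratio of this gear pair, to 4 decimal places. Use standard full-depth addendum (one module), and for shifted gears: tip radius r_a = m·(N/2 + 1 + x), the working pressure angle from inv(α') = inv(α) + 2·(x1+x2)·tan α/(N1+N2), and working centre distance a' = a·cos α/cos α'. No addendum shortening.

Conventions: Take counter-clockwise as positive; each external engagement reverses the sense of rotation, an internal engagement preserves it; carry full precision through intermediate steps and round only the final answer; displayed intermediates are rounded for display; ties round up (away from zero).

recognized (one external pair, fixed centres): single-mesh tooth geometry, m = 3.225, N1 = 65, N2 = 66
base radii: r_b1 = 100.346449, r_b2 = 101.890241
tip radii: r_a1 = 108.037500, r_a2 = 109.650000
no profile shift: α' = α, a' = a
action lengths: √(r_a1²−r_b1²) = 40.033630, √(r_a2²−r_b2²) = 40.515446
base pitch p_b = π·m·cos α = 9.699928
CR = (40.033630 + 40.515446 − 211.237500·sin 16.78600°)/9.699928 = 2.014874
contact ratio ≈ 2.0149

2.0149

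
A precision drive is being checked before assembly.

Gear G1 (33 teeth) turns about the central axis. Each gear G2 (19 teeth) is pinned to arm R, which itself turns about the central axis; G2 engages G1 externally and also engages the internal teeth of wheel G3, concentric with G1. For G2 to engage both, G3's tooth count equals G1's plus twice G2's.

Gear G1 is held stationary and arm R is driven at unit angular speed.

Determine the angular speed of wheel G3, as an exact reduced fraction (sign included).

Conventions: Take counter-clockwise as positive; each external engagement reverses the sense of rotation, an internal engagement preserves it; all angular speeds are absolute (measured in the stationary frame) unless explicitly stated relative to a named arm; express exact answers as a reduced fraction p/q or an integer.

104/71

class = planetary set [G3 = 33+2·19 = 71; Willis about the carrier]
ring teeth: 33 + 2·19 = 71
33(ω_sun−ω_arm) = −71(ω_ring−ω_arm),  ω_sun = 0, ω_arm = 1
ω_ring = 1 − (33/71)(0−1) = 104/71
exact speed ratio = 104/71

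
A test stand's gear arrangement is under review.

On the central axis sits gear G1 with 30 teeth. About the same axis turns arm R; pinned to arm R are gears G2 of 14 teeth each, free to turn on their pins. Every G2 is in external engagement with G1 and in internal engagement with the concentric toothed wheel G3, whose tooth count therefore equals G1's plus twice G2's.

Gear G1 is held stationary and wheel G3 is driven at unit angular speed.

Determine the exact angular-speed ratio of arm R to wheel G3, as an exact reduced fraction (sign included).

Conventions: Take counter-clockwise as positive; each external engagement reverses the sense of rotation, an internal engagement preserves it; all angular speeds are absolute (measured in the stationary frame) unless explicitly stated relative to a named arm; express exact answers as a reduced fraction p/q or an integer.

29/44

planetary set (30T centre, 14T on arm, 58T internal) — Willis relation
ring teeth: 30 + 2·14 = 58
30(ω_sun−ω_arm) = −58(ω_ring−ω_arm),  ω_sun = 0, ω_ring = 1
30(0−ω_arm) = −58(1−ω_arm)  ⇒  88·ω_arm = 58  ⇒  ω_arm = 29/44
ω_out/ω_in = 29/44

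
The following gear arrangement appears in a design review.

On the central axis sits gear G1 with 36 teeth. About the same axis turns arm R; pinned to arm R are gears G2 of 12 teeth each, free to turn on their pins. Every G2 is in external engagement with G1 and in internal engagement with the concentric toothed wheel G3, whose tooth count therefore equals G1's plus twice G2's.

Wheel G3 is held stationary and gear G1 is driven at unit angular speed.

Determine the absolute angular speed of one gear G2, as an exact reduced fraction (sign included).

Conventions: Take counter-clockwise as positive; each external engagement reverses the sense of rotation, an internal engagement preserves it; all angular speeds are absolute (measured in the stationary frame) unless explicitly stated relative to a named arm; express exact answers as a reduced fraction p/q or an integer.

planetary set (36T centre, 12T on arm, 60T internal) — Willis relation
ring teeth: 36 + 2·12 = 60
36(ω_sun−ω_arm) = −60(ω_ring−ω_arm),  ω_ring = 0, ω_sun = 1
36(1−ω_arm) = −60(0−ω_arm)  ⇒  96·ω_arm = 36  ⇒  ω_arm = 3/8
sun–planet mesh: 36·(1−3/8) = −12·(ω_p−ω_arm)  ⇒  ω_p−ω_arm = -15/8
ω_p = 3/8 − 15/8 = -3/2
exact speed ratio = -3/2

-3/2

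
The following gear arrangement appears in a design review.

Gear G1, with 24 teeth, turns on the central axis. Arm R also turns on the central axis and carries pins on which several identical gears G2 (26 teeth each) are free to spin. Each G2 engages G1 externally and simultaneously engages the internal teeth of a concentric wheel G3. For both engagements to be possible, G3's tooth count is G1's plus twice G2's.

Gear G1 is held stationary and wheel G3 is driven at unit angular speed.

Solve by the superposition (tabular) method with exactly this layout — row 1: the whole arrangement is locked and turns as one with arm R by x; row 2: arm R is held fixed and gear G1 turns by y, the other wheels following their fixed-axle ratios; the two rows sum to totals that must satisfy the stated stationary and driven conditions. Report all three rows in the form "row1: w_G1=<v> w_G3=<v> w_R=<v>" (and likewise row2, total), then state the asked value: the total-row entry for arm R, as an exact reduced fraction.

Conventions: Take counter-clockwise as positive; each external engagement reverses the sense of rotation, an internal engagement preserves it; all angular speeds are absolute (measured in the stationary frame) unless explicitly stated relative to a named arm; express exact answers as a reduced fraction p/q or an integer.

topology: planetary set — G1 24T / G2 26T / G3 76T, arm = carrier (Willis)
row 1 — lock + rotate with arm: ω_sun = ω_ring = ω_arm = x
row 2: sun turns y, ring = −(24/76)·y, arm 0
boundary: total ω_sun = x + y = 0 and total ω_ring = x − (24/76)·y = 1  ⇒  y = -19/25, x = 19/25
row 2 ring = −(24/76)·(-19/25) = 6/25
totals (row 1 + row 2): sun 19/25 + (-19/25) = 0, ring 19/25 + 6/25 = 1, arm 19/25 + 0 = 19/25
asked cell (total, arm) = 19/25

row1: w_G1=19/25 w_G3=19/25 w_R=19/25
row2: w_G1=-19/25 w_G3=6/25 w_R=0
total: w_G1=0 w_G3=1 w_R=19/25
asked value: 19/25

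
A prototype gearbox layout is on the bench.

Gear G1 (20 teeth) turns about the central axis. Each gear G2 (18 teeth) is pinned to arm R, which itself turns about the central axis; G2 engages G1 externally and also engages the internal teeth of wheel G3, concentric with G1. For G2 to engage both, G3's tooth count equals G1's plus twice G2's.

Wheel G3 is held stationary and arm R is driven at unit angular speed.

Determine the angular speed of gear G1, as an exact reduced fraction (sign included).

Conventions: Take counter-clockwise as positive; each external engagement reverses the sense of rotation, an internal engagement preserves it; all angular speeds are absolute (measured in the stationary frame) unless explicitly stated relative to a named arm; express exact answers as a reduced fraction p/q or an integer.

recognized (axles ride arm R): planetary set, 20/18/56 teeth
ring teeth: 20 + 2·18 = 56
20(ω_sun−ω_arm) = −56(ω_ring−ω_arm),  ω_ring = 0, ω_arm = 1
ω_sun = 1 − (56/20)(0−1) = 19/5
exact speed ratio = 19/5

19/5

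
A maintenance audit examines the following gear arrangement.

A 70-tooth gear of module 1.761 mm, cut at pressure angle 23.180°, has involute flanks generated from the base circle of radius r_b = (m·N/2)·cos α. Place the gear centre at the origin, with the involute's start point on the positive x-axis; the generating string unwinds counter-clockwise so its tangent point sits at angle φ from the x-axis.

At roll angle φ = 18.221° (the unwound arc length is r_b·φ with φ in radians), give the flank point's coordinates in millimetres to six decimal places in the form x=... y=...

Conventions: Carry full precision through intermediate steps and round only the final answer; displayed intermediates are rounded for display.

topology: single-mesh involute geometry — m = 1.761, N = 70
pitch radius r_p = m·N/2 = 1.761·70/2 = 61.635000
base radius r_b = r_p·cos α = 61.635000·cos 23.180° = 56.659379
roll angle φ = 18.221° = 0.31801644 rad
x = r_b·(cos φ + φ·sin φ) = 59.452452
y = r_b·(sin φ − φ·cos φ) = 0.601313

x=59.452452 y=0.601313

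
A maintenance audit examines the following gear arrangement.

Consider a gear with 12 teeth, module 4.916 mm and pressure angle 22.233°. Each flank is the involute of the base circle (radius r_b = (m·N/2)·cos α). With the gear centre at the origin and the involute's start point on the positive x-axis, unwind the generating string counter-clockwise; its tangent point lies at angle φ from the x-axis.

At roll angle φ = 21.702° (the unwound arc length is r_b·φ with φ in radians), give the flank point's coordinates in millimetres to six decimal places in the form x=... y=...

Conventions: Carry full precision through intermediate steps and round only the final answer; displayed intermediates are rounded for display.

topology: single-mesh involute geometry — m = 4.916, N = 12
pitch radius r_p = m·N/2 = 4.916·12/2 = 29.496000
base radius r_b = r_p·cos α = 29.496000·cos 22.233° = 27.303055
roll angle φ = 21.702° = 0.37877135 rad
x = r_b·(cos φ + φ·sin φ) = 29.191920
y = r_b·(sin φ − φ·cos φ) = 0.487504

x=29.191920 y=0.487504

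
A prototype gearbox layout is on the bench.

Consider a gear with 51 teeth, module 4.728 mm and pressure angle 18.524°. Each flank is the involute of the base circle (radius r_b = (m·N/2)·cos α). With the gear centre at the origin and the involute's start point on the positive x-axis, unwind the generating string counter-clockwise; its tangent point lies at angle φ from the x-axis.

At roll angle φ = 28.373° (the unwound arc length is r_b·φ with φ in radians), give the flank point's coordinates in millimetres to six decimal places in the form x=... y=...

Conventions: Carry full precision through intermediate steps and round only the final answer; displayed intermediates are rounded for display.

class = single-mesh tooth geometry [base-circle involute, m = 4.728, 51T]
pitch radius r_p = m·N/2 = 4.728·51/2 = 120.564000
base radius r_b = r_p·cos α = 120.564000·cos 18.524° = 114.317659
roll angle φ = 28.373° = 0.49520227 rad
x = r_b·(cos φ + φ·sin φ) = 127.486767
y = r_b·(sin φ − φ·cos φ) = 4.514944

x=127.486767 y=4.514944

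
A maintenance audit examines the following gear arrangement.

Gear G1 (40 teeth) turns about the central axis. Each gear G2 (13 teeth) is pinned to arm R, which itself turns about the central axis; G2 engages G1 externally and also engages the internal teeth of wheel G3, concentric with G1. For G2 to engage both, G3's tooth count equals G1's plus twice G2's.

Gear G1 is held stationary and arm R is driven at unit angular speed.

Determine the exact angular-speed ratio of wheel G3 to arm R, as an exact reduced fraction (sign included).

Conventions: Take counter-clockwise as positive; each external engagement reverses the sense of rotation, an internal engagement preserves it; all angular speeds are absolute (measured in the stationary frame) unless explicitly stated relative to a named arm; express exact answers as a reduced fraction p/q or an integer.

class = planetary set [G3 = 40+2·13 = 66; Willis about the carrier]
ring teeth: 40 + 2·13 = 66
40(ω_sun−ω_arm) = −66(ω_ring−ω_arm),  ω_sun = 0, ω_arm = 1
ω_ring = 1 − (40/66)(0−1) = 53/33
ω_out/ω_in = 53/33

53/33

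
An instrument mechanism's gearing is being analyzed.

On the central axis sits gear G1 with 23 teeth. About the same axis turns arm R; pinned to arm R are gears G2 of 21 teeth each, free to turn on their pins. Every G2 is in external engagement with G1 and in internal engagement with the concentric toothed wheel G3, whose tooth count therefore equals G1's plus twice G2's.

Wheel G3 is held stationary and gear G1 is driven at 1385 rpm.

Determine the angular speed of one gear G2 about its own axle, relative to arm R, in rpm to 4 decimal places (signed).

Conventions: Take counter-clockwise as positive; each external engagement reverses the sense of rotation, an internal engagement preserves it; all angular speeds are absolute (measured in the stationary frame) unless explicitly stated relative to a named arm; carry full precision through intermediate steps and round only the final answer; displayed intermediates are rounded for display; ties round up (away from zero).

topology: planetary set — G1 23T / G2 21T / G3 65T, arm = carrier (Willis)
normalise by the input: solve with ω_sun = 1, then scale by 1385 rpm
ring teeth: 23 + 2·21 = 65
23(ω_sun−ω_arm) = −65(ω_ring−ω_arm),  ω_ring = 0, ω_sun = 1
23(1−ω_arm) = −65(0−ω_arm)  ⇒  88·ω_arm = 23  ⇒  ω_arm = 23/88
sun–planet mesh: 23·(1−23/88) = −21·(ω_p−ω_arm)  ⇒  ω_p−ω_arm = -1495/1848
scale: ω_p−ω_arm = -1495/1848 × 1385 rpm = -1120.4410 rpm

-1120.4410 rpm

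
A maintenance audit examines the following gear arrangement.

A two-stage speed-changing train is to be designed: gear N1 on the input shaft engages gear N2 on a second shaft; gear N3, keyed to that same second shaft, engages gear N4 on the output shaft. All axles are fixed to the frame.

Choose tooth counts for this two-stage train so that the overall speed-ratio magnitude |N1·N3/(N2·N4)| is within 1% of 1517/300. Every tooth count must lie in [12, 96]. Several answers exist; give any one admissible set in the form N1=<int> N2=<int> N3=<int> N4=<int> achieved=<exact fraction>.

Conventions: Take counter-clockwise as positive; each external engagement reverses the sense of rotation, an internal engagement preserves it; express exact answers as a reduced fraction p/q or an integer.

class = fixed-axis compound train [2-stage, 1517/300 wanted]
target = 1517/300 in lowest terms: an exact hit needs N1·N3 = k·1517 and N2·N4 = k·300 for one integer k, every count in [12, 96]; additionally prefer no 1:1 stage (N1 ≠ N2, N3 ≠ N4)
k = 1: N1·N3 = 1517 = 37·41, N2·N4 = 300 = 12·25
achieved = 37·41/(12·25) = 1517/300; |achieved − target| = 0 ≤ 1517/30000 ✓

N1=37 N2=12 N3=41 N4=25 achieved=1517/300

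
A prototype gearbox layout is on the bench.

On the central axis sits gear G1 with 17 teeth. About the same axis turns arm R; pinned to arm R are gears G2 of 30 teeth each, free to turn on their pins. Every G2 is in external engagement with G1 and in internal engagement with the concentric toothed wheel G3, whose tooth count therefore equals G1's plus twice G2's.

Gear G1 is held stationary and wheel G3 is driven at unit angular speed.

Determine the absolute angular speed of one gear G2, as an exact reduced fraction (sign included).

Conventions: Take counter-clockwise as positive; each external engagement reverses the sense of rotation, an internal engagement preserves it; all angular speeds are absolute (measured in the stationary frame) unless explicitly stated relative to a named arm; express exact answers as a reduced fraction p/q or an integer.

77/60

recognized (axles ride arm R): planetary set, 17/30/77 teeth
ring teeth: 17 + 2·30 = 77
17(ω_sun−ω_arm) = −77(ω_ring−ω_arm),  ω_sun = 0, ω_ring = 1
17(0−ω_arm) = −77(1−ω_arm)  ⇒  94·ω_arm = 77  ⇒  ω_arm = 77/94
sun–planet mesh: 17·(0−77/94) = −30·(ω_p−ω_arm)  ⇒  ω_p−ω_arm = 1309/2820
ω_p = 77/94 + 1309/2820 = 77/60
exact speed ratio = 77/60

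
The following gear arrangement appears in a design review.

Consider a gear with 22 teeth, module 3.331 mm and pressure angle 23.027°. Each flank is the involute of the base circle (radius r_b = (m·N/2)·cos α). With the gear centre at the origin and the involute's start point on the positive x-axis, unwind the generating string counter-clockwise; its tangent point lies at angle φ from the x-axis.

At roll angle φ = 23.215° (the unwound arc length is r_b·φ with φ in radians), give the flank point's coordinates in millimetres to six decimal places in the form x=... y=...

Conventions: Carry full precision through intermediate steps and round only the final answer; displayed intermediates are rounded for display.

x=36.376910 y=0.735490

recognized (one wheel, involute flank): single-mesh tooth geometry, m = 3.331, N = 22
pitch radius r_p = m·N/2 = 3.331·22/2 = 36.641000
base radius r_b = r_p·cos α = 36.641000·cos 23.027° = 33.721468
roll angle φ = 23.215° = 0.40517819 rad
x = r_b·(cos φ + φ·sin φ) = 36.376910
y = r_b·(sin φ − φ·cos φ) = 0.735490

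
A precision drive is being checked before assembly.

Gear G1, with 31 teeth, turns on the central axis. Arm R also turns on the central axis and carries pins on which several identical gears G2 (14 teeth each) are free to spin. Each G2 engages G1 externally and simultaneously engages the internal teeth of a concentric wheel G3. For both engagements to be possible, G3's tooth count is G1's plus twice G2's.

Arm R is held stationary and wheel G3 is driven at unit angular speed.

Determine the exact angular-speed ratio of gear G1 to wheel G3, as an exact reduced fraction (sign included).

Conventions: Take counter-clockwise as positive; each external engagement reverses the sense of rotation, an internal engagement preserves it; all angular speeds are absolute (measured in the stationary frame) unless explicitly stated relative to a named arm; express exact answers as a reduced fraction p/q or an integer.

-59/31

recognized (axles ride arm R): planetary set, 31/14/59 teeth
ring teeth: 31 + 2·14 = 59
31(ω_sun−ω_arm) = −59(ω_ring−ω_arm),  ω_arm = 0, ω_ring = 1
ω_sun = 0 − (59/31)(1−0) = -59/31
ω_out/ω_in = -59/31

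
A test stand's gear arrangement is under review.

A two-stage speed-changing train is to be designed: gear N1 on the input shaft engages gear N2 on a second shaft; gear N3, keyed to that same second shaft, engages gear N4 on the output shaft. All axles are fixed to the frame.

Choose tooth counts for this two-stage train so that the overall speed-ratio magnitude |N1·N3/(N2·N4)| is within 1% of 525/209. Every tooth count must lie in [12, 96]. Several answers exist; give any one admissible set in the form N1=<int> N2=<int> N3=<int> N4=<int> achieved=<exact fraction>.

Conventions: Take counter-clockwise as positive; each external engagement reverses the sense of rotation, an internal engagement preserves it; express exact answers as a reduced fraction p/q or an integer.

N1=14 N2=19 N3=75 N4=22 achieved=525/209

class = fixed-axis compound train [2-stage, 525/209 wanted]
target = 525/209 in lowest terms: an exact hit needs N1·N3 = k·525 and N2·N4 = k·209 for one integer k, every count in [12, 96]; additionally prefer no 1:1 stage (N1 ≠ N2, N3 ≠ N4)
k = 1: no 1:1-free in-range split of k·525 and k·209 into factor pairs; take k = 2
k = 2: N1·N3 = 1050 = 14·75, N2·N4 = 418 = 19·22
achieved = 14·75/(19·22) = 525/209; |achieved − target| = 0 ≤ 21/836 ✓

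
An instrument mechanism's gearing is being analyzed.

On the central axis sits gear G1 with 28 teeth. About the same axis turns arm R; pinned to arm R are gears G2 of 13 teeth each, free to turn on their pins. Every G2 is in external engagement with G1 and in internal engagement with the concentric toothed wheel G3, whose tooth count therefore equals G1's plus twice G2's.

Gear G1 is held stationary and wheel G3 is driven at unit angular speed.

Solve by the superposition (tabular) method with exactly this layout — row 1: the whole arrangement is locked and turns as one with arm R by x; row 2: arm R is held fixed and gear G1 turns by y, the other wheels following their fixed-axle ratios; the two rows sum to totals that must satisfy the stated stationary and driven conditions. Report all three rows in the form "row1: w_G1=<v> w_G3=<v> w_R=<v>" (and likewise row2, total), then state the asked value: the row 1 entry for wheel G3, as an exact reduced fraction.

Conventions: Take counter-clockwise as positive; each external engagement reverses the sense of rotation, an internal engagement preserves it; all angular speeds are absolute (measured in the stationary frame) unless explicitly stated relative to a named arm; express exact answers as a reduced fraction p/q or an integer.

recognized (axles ride arm R): planetary set, 28/13/54 teeth
superposition row 1 [locked train]: every member turns x
row 2: sun turns y, ring = −(28/54)·y, arm 0
boundary: total ω_sun = x + y = 0 and total ω_ring = x − (28/54)·y = 1  ⇒  y = -27/41, x = 27/41
row 2 ring = −(28/54)·(-27/41) = 14/41
totals (row 1 + row 2): sun 27/41 + (-27/41) = 0, ring 27/41 + 14/41 = 1, arm 27/41 + 0 = 27/41
asked cell (row1, ring) = 27/41

row1: w_G1=27/41 w_G3=27/41 w_R=27/41
row2: w_G1=-27/41 w_G3=14/41 w_R=0
total: w_G1=0 w_G3=1 w_R=27/41
asked value: 27/41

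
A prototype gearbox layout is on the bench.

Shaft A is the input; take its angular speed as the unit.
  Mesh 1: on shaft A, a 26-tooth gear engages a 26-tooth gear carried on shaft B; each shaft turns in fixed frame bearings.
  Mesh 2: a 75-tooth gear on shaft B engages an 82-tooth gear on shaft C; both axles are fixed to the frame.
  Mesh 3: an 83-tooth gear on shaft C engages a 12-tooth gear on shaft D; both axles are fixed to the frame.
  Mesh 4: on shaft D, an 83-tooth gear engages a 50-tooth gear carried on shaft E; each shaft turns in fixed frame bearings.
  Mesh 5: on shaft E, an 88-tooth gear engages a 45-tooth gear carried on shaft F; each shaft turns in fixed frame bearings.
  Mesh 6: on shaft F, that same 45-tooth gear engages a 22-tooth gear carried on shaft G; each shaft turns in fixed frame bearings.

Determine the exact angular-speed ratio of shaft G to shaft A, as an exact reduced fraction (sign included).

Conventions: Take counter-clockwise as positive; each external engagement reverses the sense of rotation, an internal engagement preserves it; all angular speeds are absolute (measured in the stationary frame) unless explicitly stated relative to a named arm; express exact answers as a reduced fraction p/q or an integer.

class = fixed-axis compound train [6 meshes; 6 ratios multiply, 6 sense flips]
mesh 1 [26T→26T]: running ratio 1, sense −
mesh 2 [75T→82T]: running ratio 75/82, sense +
mesh 3 [83T→12T]: running ratio 2075/328, sense −
mesh 4 [83T→50T]: running ratio 6889/656, sense +
mesh 5 [88T→45T]: running ratio 75779/3690, sense −
mesh 6 [45T→22T]: running ratio 6889/164, sense +
ω_out/ω_in = 6889/164

6889/164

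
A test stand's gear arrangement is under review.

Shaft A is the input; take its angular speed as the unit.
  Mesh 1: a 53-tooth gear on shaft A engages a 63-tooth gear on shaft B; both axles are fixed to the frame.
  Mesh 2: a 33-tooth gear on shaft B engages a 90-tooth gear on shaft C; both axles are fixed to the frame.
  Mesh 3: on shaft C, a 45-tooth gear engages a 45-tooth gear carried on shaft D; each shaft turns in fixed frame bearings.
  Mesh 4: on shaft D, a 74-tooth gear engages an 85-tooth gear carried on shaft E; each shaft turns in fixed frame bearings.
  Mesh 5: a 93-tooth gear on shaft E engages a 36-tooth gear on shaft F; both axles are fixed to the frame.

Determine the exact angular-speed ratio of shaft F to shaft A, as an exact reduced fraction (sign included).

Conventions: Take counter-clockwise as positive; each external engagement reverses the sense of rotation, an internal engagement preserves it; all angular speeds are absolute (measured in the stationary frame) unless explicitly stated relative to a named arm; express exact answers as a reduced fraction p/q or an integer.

class = fixed-axis compound train [5 meshes; 5 ratios multiply, 5 sense flips]
mesh 1 [53T→63T]: running ratio 53/63, sense −
mesh 2 [33T→90T]: running ratio 583/1890, sense +
mesh 3 [45T→45T]: running ratio 583/1890, sense −
mesh 4 [74T→85T]: running ratio 21571/80325, sense +
mesh 5 [93T→36T]: running ratio 668701/963900, sense −
ω_out/ω_in = -668701/963900

-668701/963900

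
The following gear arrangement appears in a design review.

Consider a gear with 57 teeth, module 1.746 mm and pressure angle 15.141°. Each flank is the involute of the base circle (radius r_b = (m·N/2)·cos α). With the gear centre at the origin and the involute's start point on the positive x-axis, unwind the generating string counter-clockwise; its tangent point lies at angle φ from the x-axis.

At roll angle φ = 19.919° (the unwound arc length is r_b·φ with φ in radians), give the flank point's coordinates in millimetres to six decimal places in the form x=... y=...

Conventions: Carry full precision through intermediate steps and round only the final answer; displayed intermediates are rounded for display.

class = single-mesh tooth geometry [base-circle involute, m = 1.746, 57T]
pitch radius r_p = m·N/2 = 1.746·57/2 = 49.761000
base radius r_b = r_p·cos α = 49.761000·cos 15.141° = 48.033595
roll angle φ = 19.919° = 0.34765213 rad
x = r_b·(cos φ + φ·sin φ) = 50.849194
y = r_b·(sin φ − φ·cos φ) = 0.664661

x=50.849194 y=0.664661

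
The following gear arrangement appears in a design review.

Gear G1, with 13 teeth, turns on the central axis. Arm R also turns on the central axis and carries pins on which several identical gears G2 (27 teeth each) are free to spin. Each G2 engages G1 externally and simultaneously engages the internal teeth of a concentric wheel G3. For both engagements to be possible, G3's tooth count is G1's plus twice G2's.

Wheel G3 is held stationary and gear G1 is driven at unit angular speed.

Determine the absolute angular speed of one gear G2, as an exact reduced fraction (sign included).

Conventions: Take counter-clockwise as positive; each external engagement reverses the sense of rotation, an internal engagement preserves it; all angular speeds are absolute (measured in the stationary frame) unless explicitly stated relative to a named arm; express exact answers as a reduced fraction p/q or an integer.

planetary set (13T centre, 27T on arm, 67T internal) — Willis relation
ring teeth: 13 + 2·27 = 67
13(ω_sun−ω_arm) = −67(ω_ring−ω_arm),  ω_ring = 0, ω_sun = 1
13(1−ω_arm) = −67(0−ω_arm)  ⇒  80·ω_arm = 13  ⇒  ω_arm = 13/80
sun–planet mesh: 13·(1−13/80) = −27·(ω_p−ω_arm)  ⇒  ω_p−ω_arm = -871/2160
ω_p = 13/80 − 871/2160 = -13/54
exact speed ratio = -13/54

-13/54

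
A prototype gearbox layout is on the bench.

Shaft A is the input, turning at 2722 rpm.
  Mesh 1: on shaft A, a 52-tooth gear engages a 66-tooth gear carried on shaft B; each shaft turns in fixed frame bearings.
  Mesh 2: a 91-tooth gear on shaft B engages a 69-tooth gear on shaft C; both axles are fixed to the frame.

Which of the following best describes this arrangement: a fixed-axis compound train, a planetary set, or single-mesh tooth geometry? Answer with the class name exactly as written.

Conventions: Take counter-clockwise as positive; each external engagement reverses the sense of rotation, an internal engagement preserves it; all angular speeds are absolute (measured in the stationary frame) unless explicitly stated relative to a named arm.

class = fixed-axis compound train [2 meshes; 2 ratios multiply, 2 sense flips]
classification: fixed-axis compound train

fixed-axis compound train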